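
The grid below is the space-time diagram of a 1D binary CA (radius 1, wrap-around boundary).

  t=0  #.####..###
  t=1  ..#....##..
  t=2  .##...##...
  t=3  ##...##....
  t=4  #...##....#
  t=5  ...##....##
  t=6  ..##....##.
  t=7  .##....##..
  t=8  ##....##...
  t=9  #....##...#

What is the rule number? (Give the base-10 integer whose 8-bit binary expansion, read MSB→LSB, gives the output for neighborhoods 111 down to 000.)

  [7] ### => .  t=0,i=3
  [6] ##. => .  t=0,i=0
  [5] #.# => .  t=0,i=1
  [4] #.. => .  t=0,i=6
  [3] .## => #  t=0,i=2
  [2] .#. => #  t=1,i=2
  [1] ..# => #  t=0,i=7
  [0] ... => .  t=1,i=0
  bits 00001110 = 14

14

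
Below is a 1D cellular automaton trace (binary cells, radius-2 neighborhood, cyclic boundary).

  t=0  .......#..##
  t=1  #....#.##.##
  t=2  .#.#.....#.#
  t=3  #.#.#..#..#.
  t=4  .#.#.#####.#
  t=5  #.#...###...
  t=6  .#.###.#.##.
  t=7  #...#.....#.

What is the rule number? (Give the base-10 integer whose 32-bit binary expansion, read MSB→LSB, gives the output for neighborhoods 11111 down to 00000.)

  nb #####: next=#  (t=4,i=7, bit31=1)
  nb ####.: next=#  (t=4,i=8, bit30=1)
  nb ###.#: next=.  (t=4,i=9, bit29=0)
  nb ###..: next=.  (t=1,i=0, bit28=0)
  nb ##.##: next=#  (t=1,i=9, bit27=1)
  nb ##.#.: next=.  (t=4,i=10, bit26=0)
  nb ##..#: next=.  (t=6,i=11, bit25=0)
  nb ##...: next=#  (t=0,i=0, bit24=1)
  nb #.###: next=.  (t=1,i=10, bit23=0)
  nb #.##.: next=.  (t=1,i=7, bit22=0)
  nb #.#.#: next=.  (t=2,i=1, bit21=0)
  nb #.#..: next=.  (t=2,i=3, bit20=0)
  nb #..##: next=.  (t=0,i=9, bit19=0)
  nb #..#.: next=#  (t=3,i=6, bit18=1)
  nb #...#: next=#  (t=5,i=4, bit17=1)
  nb #....: next=.  (t=0,i=1, bit16=0)
  nb .####: next=#  (t=4,i=6, bit15=1)
  nb .###.: next=#  (t=1,i=11, bit14=1)
  nb .##.#: next=.  (t=1,i=8, bit13=0)
  nb .##..: next=#  (t=0,i=11, bit12=1)
  nb .#.##: next=.  (t=1,i=6, bit11=0)
  nb .#.#.: next=#  (t=2,i=0, bit10=1)
  nb .#..#: next=#  (t=0,i=8, bit9=1)
  nb .#...: next=#  (t=2,i=4, bit8=1)
  nb ..###: next=.  (t=5,i=6, bit7=0)
  nb ..##.: next=#  (t=0,i=10, bit6=1)
  nb ..#.#: next=.  (t=1,i=5, bit5=0)
  nb ..#..: next=#  (t=0,i=7, bit4=1)
  nb ...##: next=#  (t=5,i=5, bit3=1)
  nb ...#.: next=.  (t=0,i=6, bit2=0)
  nb ....#: next=#  (t=0,i=5, bit1=1)
  nb .....: next=.  (t=0,i=2, bit0=0)
  bits 11001001000001101101011101011010 = 3372668762

3372668762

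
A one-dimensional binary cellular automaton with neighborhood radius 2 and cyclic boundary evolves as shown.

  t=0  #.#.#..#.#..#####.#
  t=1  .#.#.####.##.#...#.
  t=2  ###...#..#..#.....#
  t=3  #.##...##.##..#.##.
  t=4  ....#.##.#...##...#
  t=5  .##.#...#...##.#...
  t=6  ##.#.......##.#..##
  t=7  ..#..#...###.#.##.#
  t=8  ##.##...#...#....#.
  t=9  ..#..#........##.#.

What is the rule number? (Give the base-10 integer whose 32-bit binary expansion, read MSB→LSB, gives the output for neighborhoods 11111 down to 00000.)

487425642

  nb #####: next=.  (t=0,i=14, bit31=0)
  nb ####.: next=.  (t=0,i=15, bit30=0)
  nb ###.#: next=.  (t=0,i=16, bit29=0)
  nb ###..: next=#  (t=2,i=2, bit28=1)
  nb ##.##: next=#  (t=0,i=17, bit27=1)
  nb ##.#.: next=#  (t=0,i=1, bit26=1)
  nb ##..#: next=.  (t=3,i=12, bit25=0)
  nb ##...: next=#  (t=2,i=3, bit24=1)
  nb #.###: next=.  (t=1,i=5, bit23=0)
  nb #.##.: next=.  (t=0,i=18, bit22=0)
  nb #.#.#: next=.  (t=0,i=2, bit21=0)
  nb #.#..: next=.  (t=0,i=4, bit20=0)
  nb #..##: next=#  (t=0,i=11, bit19=1)
  nb #..#.: next=#  (t=0,i=6, bit18=1)
  nb #...#: next=.  (t=1,i=15, bit17=0)
  nb #....: next=#  (t=2,i=14, bit16=1)
  nb .####: next=#  (t=0,i=13, bit15=1)
  nb .###.: next=.  (t=7,i=10, bit14=0)
  nb .##.#: next=.  (t=0,i=0, bit13=0)
  nb .##..: next=.  (t=3,i=3, bit12=0)
  nb .#.##: next=.  (t=1,i=4, bit11=0)
  nb .#.#.: next=#  (t=0,i=3, bit10=1)
  nb .#..#: next=#  (t=0,i=5, bit9=1)
  nb .#...: next=.  (t=1,i=14, bit8=0)
  nb ..###: next=.  (t=0,i=12, bit7=0)
  nb ..##.: next=#  (t=3,i=7, bit6=1)
  nb ..#.#: next=#  (t=0,i=7, bit5=1)
  nb ..#..: next=.  (t=1,i=17, bit4=0)
  nb ...##: next=#  (t=2,i=17, bit3=1)
  nb ...#.: next=.  (t=1,i=16, bit2=0)
  nb ....#: next=#  (t=2,i=16, bit1=1)
  nb .....: next=.  (t=2,i=15, bit0=0)
  bits 00011101000011011000011001101010 = 487425642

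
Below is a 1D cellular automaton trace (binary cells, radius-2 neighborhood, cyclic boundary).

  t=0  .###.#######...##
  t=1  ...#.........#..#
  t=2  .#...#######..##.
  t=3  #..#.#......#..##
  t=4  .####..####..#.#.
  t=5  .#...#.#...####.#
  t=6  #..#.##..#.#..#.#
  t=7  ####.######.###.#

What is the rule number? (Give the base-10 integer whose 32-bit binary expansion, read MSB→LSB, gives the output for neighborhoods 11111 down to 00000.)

  #####|.  b31=0 t=0,i=7
  ####.|.  b30=0 t=0,i=10
  ###.#|#  b29=1 t=0,i=3
  ###..|.  b28=0 t=0,i=11
  ##.##|.  b27=0 t=0,i=0
  ##.#.|.  b26=0 t=5,i=15
  ##..#|#  b25=1 t=2,i=12
  ##...|.  b24=0 t=0,i=12
  #.###|.  b23=0 t=0,i=1
  #.##.|#  b22=1 t=6,i=5
  #.#.#|#  b21=1 t=5,i=16
  #.#..|.  b20=0 t=3,i=5
  #..##|.  b19=0 t=2,i=13
  #..#.|#  b18=1 t=1,i=15
  #...#|#  b17=1 t=0,i=13
  #....|#  b16=1 t=1,i=5
  .####|.  b15=0 t=0,i=6
  .###.|.  b14=0 t=0,i=2
  .##.#|#  b13=1 t=0,i=16
  .##..|#  b12=1 t=2,i=15
  .#.##|.  b11=0 t=6,i=4
  .#.#.|#  b10=1 t=3,i=4
  .#..#|#  b9=1 t=1,i=14
  .#...|.  b8=0 t=1,i=0
  ..###|#  b7=1 t=2,i=5
  ..##.|.  b6=0 t=0,i=15
  ..#.#|#  b5=1 t=3,i=3
  ..#..|.  b4=0 t=1,i=3
  ...##|.  b3=0 t=0,i=14
  ...#.|.  b2=0 t=1,i=2
  ....#|#  b1=1 t=1,i=11
  .....|#  b0=1 t=1,i=6
  bits 00100010011001110011011010100011 = 577189539

577189539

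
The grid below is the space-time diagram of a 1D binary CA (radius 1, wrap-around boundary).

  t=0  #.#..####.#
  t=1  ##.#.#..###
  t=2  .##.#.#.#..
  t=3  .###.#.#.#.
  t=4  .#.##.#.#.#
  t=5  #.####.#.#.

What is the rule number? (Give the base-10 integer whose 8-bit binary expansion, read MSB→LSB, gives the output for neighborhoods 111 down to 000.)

120

  [7] ### => .  t=0,i=6
  [6] ##. => #  t=0,i=0
  [5] #.# => #  t=0,i=1
  [4] #.. => #  t=0,i=3
  [3] .## => #  t=0,i=5
  [2] .#. => .  t=0,i=2
  [1] ..# => .  t=0,i=4
  [0] ... => .  t=2,i=10
  bits 01111000 = 120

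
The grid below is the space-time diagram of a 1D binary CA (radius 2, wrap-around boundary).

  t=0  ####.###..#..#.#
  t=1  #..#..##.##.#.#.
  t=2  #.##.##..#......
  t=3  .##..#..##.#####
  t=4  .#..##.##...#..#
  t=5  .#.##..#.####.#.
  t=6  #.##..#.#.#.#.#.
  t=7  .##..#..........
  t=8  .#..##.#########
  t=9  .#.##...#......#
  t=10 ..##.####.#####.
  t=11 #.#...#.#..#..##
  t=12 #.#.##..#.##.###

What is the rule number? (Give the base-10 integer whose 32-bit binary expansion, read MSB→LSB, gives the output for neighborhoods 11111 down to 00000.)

  nb #####: next=.  (t=0,i=1, bit31=0)
  nb ####.: next=.  (t=0,i=2, bit30=0)
  nb ###.#: next=#  (t=0,i=3, bit29=1)
  nb ###..: next=#  (t=0,i=7, bit28=1)
  nb ##.##: next=.  (t=0,i=4, bit27=0)
  nb ##.#.: next=.  (t=1,i=11, bit26=0)
  nb ##..#: next=.  (t=0,i=8, bit25=0)
  nb ##...: next=#  (t=4,i=9, bit24=1)
  nb #.###: next=.  (t=0,i=5, bit23=0)
  nb #.##.: next=#  (t=1,i=9, bit22=1)
  nb #.#.#: next=.  (t=1,i=12, bit21=0)
  nb #.#..: next=#  (t=1,i=0, bit20=1)
  nb #..##: next=#  (t=1,i=5, bit19=1)
  nb #..#.: next=#  (t=0,i=9, bit18=1)
  nb #...#: next=#  (t=4,i=10, bit17=1)
  nb #....: next=#  (t=2,i=11, bit16=1)
  nb .####: next=#  (t=0,i=0, bit15=1)
  nb .###.: next=#  (t=0,i=6, bit14=1)
  nb .##.#: next=.  (t=1,i=7, bit13=0)
  nb .##..: next=.  (t=2,i=6, bit12=0)
  nb .#.##: next=#  (t=0,i=14, bit11=1)
  nb .#.#.: next=.  (t=1,i=13, bit10=0)
  nb .#..#: next=.  (t=0,i=11, bit9=0)
  nb .#...: next=.  (t=2,i=10, bit8=0)
  nb ..###: next=#  (t=11,i=14, bit7=1)
  nb ..##.: next=#  (t=1,i=6, bit6=1)
  nb ..#.#: next=.  (t=0,i=13, bit5=0)
  nb ..#..: next=#  (t=0,i=10, bit4=1)
  nb ...##: next=.  (t=7,i=0, bit3=0)
  nb ...#.: next=#  (t=2,i=15, bit2=1)
  nb ....#: next=#  (t=2,i=14, bit1=1)
  nb .....: next=#  (t=2,i=12, bit0=1)
  bits 00110001010111111100100011010111 = 828360919

828360919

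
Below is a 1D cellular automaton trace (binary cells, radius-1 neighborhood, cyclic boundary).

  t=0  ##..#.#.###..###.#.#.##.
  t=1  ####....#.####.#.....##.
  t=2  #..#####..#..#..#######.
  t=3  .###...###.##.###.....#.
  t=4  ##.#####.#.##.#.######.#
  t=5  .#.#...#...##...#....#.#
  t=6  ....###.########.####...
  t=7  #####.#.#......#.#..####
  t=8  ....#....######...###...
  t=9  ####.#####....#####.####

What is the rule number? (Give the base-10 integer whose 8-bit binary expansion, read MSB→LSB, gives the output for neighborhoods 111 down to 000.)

  ###|.  b7=0 t=0,i=9
  ##.|#  b6=1 t=0,i=1
  #.#|.  b5=0 t=0,i=5
  #..|#  b4=1 t=0,i=2
  .##|#  b3=1 t=0,i=0
  .#.|.  b2=0 t=0,i=4
  ..#|#  b1=1 t=0,i=3
  ...|#  b0=1 t=1,i=5
  bits 01011011 = 91

91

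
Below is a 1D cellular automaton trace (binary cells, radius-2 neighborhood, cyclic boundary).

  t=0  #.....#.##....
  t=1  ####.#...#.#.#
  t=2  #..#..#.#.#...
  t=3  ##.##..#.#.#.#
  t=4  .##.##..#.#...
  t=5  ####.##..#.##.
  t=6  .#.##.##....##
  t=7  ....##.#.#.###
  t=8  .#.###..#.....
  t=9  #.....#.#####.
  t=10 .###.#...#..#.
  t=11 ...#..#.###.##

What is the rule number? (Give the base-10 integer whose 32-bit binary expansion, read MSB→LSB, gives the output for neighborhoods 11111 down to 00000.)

704755549

  [31] ##### => .  t=1,i=1
  [30] ####. => .  t=1,i=2
  [29] ###.# => #  t=1,i=3
  [28] ###.. => .  t=7,i=13
  [27] ##.## => #  t=3,i=2
  [26] ##.#. => .  t=1,i=4
  [25] ##..# => #  t=3,i=5
  [24] ##... => .  t=0,i=10
  [23] #.### => .  t=1,i=13
  [22] #.##. => .  t=0,i=8
  [21] #.#.# => .  t=1,i=11
  [20] #.#.. => .  t=1,i=5
  [19] #..## => .  t=10,i=0
  [18] #..#. => .  t=2,i=2
  [17] #...# => .  t=1,i=7
  [16] #.... => #  t=0,i=2
  [15] .#### => #  t=1,i=0
  [14] .###. => .  t=3,i=0
  [13] .##.# => #  t=4,i=2
  [12] .##.. => #  t=0,i=9
  [11] .#.## => .  t=0,i=7
  [10] .#.#. => #  t=1,i=10
  [9] .#..# => #  t=2,i=1
  [8] .#... => #  t=0,i=1
  [7] ..### => .  t=10,i=1
  [6] ..##. => #  t=4,i=1
  [5] ..#.# => .  t=0,i=6
  [4] ..#.. => #  t=0,i=0
  [3] ...## => #  t=4,i=0
  [2] ...#. => #  t=0,i=5
  [1] ....# => .  t=0,i=4
  [0] ..... => #  t=0,i=3
  bits 00101010000000011011011101011101 = 704755549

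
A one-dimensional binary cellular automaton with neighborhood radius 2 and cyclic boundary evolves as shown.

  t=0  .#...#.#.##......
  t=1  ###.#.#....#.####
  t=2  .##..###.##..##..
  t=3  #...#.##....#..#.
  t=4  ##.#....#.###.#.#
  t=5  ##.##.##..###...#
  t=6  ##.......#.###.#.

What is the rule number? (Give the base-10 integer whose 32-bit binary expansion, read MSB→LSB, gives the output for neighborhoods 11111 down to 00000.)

1906099487

  [31] ##### => .  t=1,i=0
  [30] ####. => #  t=1,i=1
  [29] ###.# => #  t=1,i=2
  [28] ###.. => #  t=5,i=12
  [27] ##.## => .  t=2,i=8
  [26] ##.#. => .  t=1,i=3
  [25] ##..# => .  t=2,i=3
  [24] ##... => #  t=0,i=11
  [23] #.### => #  t=1,i=13
  [22] #.##. => .  t=0,i=9
  [21] #.#.# => .  t=0,i=7
  [20] #.#.. => #  t=1,i=6
  [19] #..## => #  t=2,i=4
  [18] #..#. => #  t=3,i=14
  [17] #...# => .  t=0,i=3
  [16] #.... => .  t=0,i=12
  [15] .#### => #  t=1,i=14
  [14] .###. => #  t=2,i=6
  [13] .##.# => .  t=5,i=4
  [12] .##.. => .  t=0,i=10
  [11] .#.## => .  t=0,i=8
  [10] .#.#. => #  t=0,i=6
  [9] .#..# => .  t=3,i=13
  [8] .#... => #  t=0,i=2
  [7] ..### => .  t=2,i=5
  [6] ..##. => .  t=2,i=1
  [5] ..#.# => .  t=0,i=5
  [4] ..#.. => #  t=0,i=1
  [3] ...## => #  t=2,i=0
  [2] ...#. => #  t=0,i=0
  [1] ....# => #  t=0,i=16
  [0] ..... => #  t=0,i=13
  bits 01110001100111001100010100011111 = 1906099487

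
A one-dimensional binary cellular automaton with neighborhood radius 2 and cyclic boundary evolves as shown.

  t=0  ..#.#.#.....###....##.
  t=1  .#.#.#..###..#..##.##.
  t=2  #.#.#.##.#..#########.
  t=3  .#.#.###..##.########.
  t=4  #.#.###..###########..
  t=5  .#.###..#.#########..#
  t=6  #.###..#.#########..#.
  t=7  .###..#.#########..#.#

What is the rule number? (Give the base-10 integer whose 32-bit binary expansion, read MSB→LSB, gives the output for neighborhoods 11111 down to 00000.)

  ##### -> #   bit 31 = 1  t=2,i=14
  ####. -> #   bit 30 = 1  t=2,i=19
  ###.# -> #   bit 29 = 1  t=2,i=20
  ###.. -> .   bit 28 = 0  t=0,i=14
  ##.## -> #   bit 27 = 1  t=1,i=18
  ##.#. -> .   bit 26 = 0  t=2,i=8
  ##..# -> .   bit 25 = 0  t=1,i=11
  ##... -> .   bit 24 = 0  t=0,i=15
  #.### -> #   bit 23 = 1  t=3,i=5
  #.##. -> #   bit 22 = 1  t=1,i=19
  #.#.# -> .   bit 21 = 0  t=0,i=4
  #.#.. -> .   bit 20 = 0  t=0,i=6
  #..## -> #   bit 19 = 1  t=1,i=7
  #..#. -> #   bit 18 = 1  t=1,i=0
  #...# -> .   bit 17 = 0  t=0,i=0
  #.... -> #   bit 16 = 1  t=0,i=8
  .#### -> #   bit 15 = 1  t=2,i=13
  .###. -> #   bit 14 = 1  t=0,i=13
  .##.# -> #   bit 13 = 1  t=1,i=17
  .##.. -> #   bit 12 = 1  t=0,i=20
  .#.## -> #   bit 11 = 1  t=2,i=5
  .#.#. -> #   bit 10 = 1  t=0,i=3
  .#..# -> #   bit 9 = 1  t=1,i=6
  .#... -> .   bit 8 = 0  t=0,i=7
  ..### -> .   bit 7 = 0  t=0,i=12
  ..##. -> #   bit 6 = 1  t=0,i=19
  ..#.# -> .   bit 5 = 0  t=0,i=2
  ..#.. -> #   bit 4 = 1  t=1,i=13
  ...## -> .   bit 3 = 0  t=0,i=11
  ...#. -> #   bit 2 = 1  t=0,i=1
  ....# -> #   bit 1 = 1  t=0,i=10
  ..... -> #   bit 0 = 1  t=0,i=9
  bits 11101000110011011111111001010111 = 3905814103

3905814103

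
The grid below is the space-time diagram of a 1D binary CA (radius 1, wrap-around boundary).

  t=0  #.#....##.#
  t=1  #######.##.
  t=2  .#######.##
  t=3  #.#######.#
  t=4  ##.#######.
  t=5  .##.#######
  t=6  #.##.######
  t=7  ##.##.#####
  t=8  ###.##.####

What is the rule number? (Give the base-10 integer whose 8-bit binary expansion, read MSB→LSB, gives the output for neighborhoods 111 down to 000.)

  [7] ### => #  t=1,i=1
  [6] ##. => #  t=0,i=0
  [5] #.# => #  t=0,i=1
  [4] #.. => #  t=0,i=3
  [3] .## => .  t=0,i=7
  [2] .#. => #  t=0,i=2
  [1] ..# => #  t=0,i=6
  [0] ... => #  t=0,i=4
  bits 11110111 = 247

247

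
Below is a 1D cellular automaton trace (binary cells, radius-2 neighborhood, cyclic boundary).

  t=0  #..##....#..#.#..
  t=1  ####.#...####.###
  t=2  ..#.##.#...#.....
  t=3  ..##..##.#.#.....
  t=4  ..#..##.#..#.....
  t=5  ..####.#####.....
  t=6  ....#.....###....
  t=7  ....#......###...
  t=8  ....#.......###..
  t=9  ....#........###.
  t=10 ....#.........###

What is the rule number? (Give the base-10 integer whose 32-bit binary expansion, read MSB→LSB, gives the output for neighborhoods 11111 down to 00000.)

1428048496

  nb #####: next=.  (t=1,i=0, bit31=0)
  nb ####.: next=#  (t=1,i=2, bit30=1)
  nb ###.#: next=.  (t=1,i=3, bit29=0)
  nb ###..: next=#  (t=5,i=11, bit28=1)
  nb ##.##: next=.  (t=1,i=13, bit27=0)
  nb ##.#.: next=#  (t=1,i=4, bit26=1)
  nb ##..#: next=.  (t=3,i=4, bit25=0)
  nb ##...: next=#  (t=0,i=5, bit24=1)
  nb #.###: next=.  (t=1,i=14, bit23=0)
  nb #.##.: next=.  (t=2,i=4, bit22=0)
  nb #.#.#: next=.  (t=3,i=9, bit21=0)
  nb #.#..: next=#  (t=0,i=14, bit20=1)
  nb #..##: next=#  (t=0,i=2, bit19=1)
  nb #..#.: next=#  (t=0,i=11, bit18=1)
  nb #...#: next=#  (t=1,i=7, bit17=1)
  nb #....: next=.  (t=0,i=6, bit16=0)
  nb .####: next=.  (t=1,i=10, bit15=0)
  nb .###.: next=#  (t=6,i=11, bit14=1)
  nb .##.#: next=.  (t=2,i=5, bit13=0)
  nb .##..: next=.  (t=0,i=4, bit12=0)
  nb .#.##: next=#  (t=2,i=3, bit11=1)
  nb .#.#.: next=.  (t=0,i=13, bit10=0)
  nb .#..#: next=#  (t=0,i=1, bit9=1)
  nb .#...: next=.  (t=1,i=6, bit8=0)
  nb ..###: next=.  (t=1,i=9, bit7=0)
  nb ..##.: next=#  (t=0,i=3, bit6=1)
  nb ..#.#: next=#  (t=0,i=12, bit5=1)
  nb ..#..: next=#  (t=0,i=0, bit4=1)
  nb ...##: next=.  (t=1,i=8, bit3=0)
  nb ...#.: next=.  (t=0,i=8, bit2=0)
  nb ....#: next=.  (t=0,i=7, bit1=0)
  nb .....: next=.  (t=2,i=14, bit0=0)
  bits 01010101000111100100101001110000 = 1428048496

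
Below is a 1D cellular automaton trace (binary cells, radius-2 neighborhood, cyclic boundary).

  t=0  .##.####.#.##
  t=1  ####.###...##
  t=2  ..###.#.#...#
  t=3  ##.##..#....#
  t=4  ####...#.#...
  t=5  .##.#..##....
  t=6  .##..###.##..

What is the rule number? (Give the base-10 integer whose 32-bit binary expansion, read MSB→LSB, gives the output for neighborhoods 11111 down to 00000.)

1766450800

  [31] ##### => .  t=1,i=0
  [30] ####. => #  t=0,i=6
  [29] ###.# => #  t=0,i=7
  [28] ###.. => .  t=1,i=7
  [27] ##.## => #  t=0,i=0
  [26] ##.#. => .  t=0,i=8
  [25] ##..# => .  t=3,i=5
  [24] ##... => #  t=1,i=8
  [23] #.### => .  t=0,i=4
  [22] #.##. => #  t=0,i=1
  [21] #.#.# => .  t=0,i=9
  [20] #.#.. => .  t=2,i=8
  [19] #..## => #  t=2,i=1
  [18] #..#. => .  t=3,i=6
  [17] #...# => .  t=1,i=9
  [16] #.... => #  t=3,i=9
  [15] .#### => #  t=0,i=5
  [14] .###. => #  t=1,i=6
  [13] .##.# => #  t=0,i=2
  [12] .##.. => .  t=3,i=4
  [11] .#.## => .  t=0,i=10
  [10] .#.#. => #  t=2,i=7
  [9] .#..# => #  t=2,i=0
  [8] .#... => .  t=2,i=9
  [7] ..### => .  t=1,i=11
  [6] ..##. => #  t=5,i=1
  [5] ..#.# => #  t=4,i=7
  [4] ..#.. => #  t=2,i=12
  [3] ...## => .  t=1,i=10
  [2] ...#. => .  t=2,i=11
  [1] ....# => .  t=3,i=10
  [0] ..... => .  t=5,i=11
  bits 01101001010010011110011001110000 = 1766450800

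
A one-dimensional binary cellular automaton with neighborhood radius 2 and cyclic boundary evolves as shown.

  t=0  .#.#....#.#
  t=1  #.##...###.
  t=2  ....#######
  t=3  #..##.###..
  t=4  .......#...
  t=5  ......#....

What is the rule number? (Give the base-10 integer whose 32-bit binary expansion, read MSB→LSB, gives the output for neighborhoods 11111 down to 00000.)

2769437868

  nb #####: next=#  (t=2,i=6, bit31=1)
  nb ####.: next=.  (t=2,i=9, bit30=0)
  nb ###.#: next=#  (t=1,i=9, bit29=1)
  nb ###..: next=.  (t=2,i=10, bit28=0)
  nb ##.##: next=.  (t=3,i=5, bit27=0)
  nb ##.#.: next=#  (t=1,i=10, bit26=1)
  nb ##..#: next=.  (t=3,i=9, bit25=0)
  nb ##...: next=#  (t=1,i=4, bit24=1)
  nb #.###: next=.  (t=3,i=6, bit23=0)
  nb #.##.: next=.  (t=1,i=2, bit22=0)
  nb #.#.#: next=.  (t=0,i=1, bit21=0)
  nb #.#..: next=#  (t=0,i=3, bit20=1)
  nb #..##: next=.  (t=3,i=2, bit19=0)
  nb #..#.: next=.  (t=3,i=10, bit18=0)
  nb #...#: next=#  (t=1,i=5, bit17=1)
  nb #....: next=.  (t=0,i=5, bit16=0)
  nb .####: next=.  (t=2,i=5, bit15=0)
  nb .###.: next=#  (t=1,i=8, bit14=1)
  nb .##.#: next=.  (t=3,i=4, bit13=0)
  nb .##..: next=.  (t=1,i=3, bit12=0)
  nb .#.##: next=.  (t=1,i=1, bit11=0)
  nb .#.#.: next=#  (t=0,i=0, bit10=1)
  nb .#..#: next=.  (t=3,i=1, bit9=0)
  nb .#...: next=.  (t=0,i=4, bit8=0)
  nb ..###: next=#  (t=1,i=7, bit7=1)
  nb ..##.: next=.  (t=3,i=3, bit6=0)
  nb ..#.#: next=#  (t=0,i=8, bit5=1)
  nb ..#..: next=.  (t=3,i=0, bit4=0)
  nb ...##: next=#  (t=1,i=6, bit3=1)
  nb ...#.: next=#  (t=0,i=7, bit2=1)
  nb ....#: next=.  (t=0,i=6, bit1=0)
  nb .....: next=.  (t=4,i=0, bit0=0)
  bits 10100101000100100100010010101100 = 2769437868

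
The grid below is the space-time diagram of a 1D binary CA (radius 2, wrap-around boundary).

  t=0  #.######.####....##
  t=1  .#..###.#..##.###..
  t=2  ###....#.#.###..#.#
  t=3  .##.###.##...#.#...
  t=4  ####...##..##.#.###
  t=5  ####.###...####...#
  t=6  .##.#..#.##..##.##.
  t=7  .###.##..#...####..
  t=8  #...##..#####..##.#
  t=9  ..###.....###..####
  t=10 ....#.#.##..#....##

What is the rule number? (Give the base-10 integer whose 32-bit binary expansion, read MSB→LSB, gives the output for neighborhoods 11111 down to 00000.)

3697747806

  nb #####: next=#  (t=0,i=4, bit31=1)
  nb ####.: next=#  (t=0,i=6, bit30=1)
  nb ###.#: next=.  (t=0,i=0, bit29=0)
  nb ###..: next=#  (t=0,i=12, bit28=1)
  nb ##.##: next=#  (t=0,i=1, bit27=1)
  nb ##.#.: next=#  (t=1,i=7, bit26=1)
  nb ##..#: next=.  (t=2,i=14, bit25=0)
  nb ##...: next=.  (t=0,i=13, bit24=0)
  nb #.###: next=.  (t=0,i=2, bit23=0)
  nb #.##.: next=#  (t=3,i=8, bit22=1)
  nb #.#.#: next=#  (t=2,i=9, bit21=1)
  nb #.#..: next=.  (t=1,i=8, bit20=0)
  nb #..##: next=.  (t=1,i=3, bit19=0)
  nb #..#.: next=#  (t=2,i=15, bit18=1)
  nb #...#: next=#  (t=1,i=18, bit17=1)
  nb #....: next=#  (t=0,i=14, bit16=1)
  nb .####: next=.  (t=0,i=3, bit15=0)
  nb .###.: next=.  (t=0,i=18, bit14=0)
  nb .##.#: next=#  (t=1,i=12, bit13=1)
  nb .##..: next=.  (t=3,i=9, bit12=0)
  nb .#.##: next=.  (t=2,i=10, bit11=0)
  nb .#.#.: next=#  (t=2,i=8, bit10=1)
  nb .#..#: next=#  (t=1,i=2, bit9=1)
  nb .#...: next=#  (t=3,i=16, bit8=1)
  nb ..###: next=.  (t=0,i=17, bit7=0)
  nb ..##.: next=#  (t=1,i=11, bit6=1)
  nb ..#.#: next=.  (t=2,i=7, bit5=0)
  nb ..#..: next=#  (t=1,i=1, bit4=1)
  nb ...##: next=#  (t=0,i=16, bit3=1)
  nb ...#.: next=#  (t=1,i=0, bit2=1)
  nb ....#: next=#  (t=0,i=15, bit1=1)
  nb .....: next=.  (t=9,i=7, bit0=0)
  bits 11011100011001110010011101011110 = 3697747806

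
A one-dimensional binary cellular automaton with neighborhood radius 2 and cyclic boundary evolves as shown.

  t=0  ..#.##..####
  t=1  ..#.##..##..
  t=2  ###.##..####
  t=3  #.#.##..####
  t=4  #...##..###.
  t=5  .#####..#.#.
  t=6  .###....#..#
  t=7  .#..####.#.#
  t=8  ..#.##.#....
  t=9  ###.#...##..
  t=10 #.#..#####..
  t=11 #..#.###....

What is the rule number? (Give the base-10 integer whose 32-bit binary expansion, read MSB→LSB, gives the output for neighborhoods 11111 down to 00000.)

  #####|#  b31=1 t=2,i=0
  ####.|.  b30=0 t=0,i=10
  ###.#|#  b29=1 t=2,i=2
  ###..|.  b28=0 t=0,i=11
  ##.##|.  b27=0 t=2,i=3
  ##.#.|.  b26=0 t=3,i=1
  ##..#|.  b25=0 t=0,i=0
  ##...|#  b24=1 t=1,i=10
  #.###|#  b23=1 t=6,i=1
  #.##.|#  b22=1 t=0,i=4
  #.#.#|.  b21=0 t=3,i=2
  #.#..|.  b20=0 t=4,i=0
  #..##|.  b19=0 t=0,i=7
  #..#.|.  b18=0 t=0,i=1
  #...#|#  b17=1 t=4,i=2
  #....|#  b16=1 t=1,i=11
  .####|#  b15=1 t=0,i=9
  .###.|.  b14=0 t=4,i=9
  .##.#|.  b13=0 t=8,i=5
  .##..|#  b12=1 t=0,i=5
  .#.##|.  b11=0 t=0,i=3
  .#.#.|.  b10=0 t=5,i=9
  .#..#|#  b9=1 t=5,i=11
  .#...|#  b8=1 t=4,i=1
  ..###|#  b7=1 t=0,i=8
  ..##.|#  b6=1 t=1,i=8
  ..#.#|#  b5=1 t=0,i=2
  ..#..|.  b4=0 t=6,i=8
  ...##|#  b3=1 t=4,i=3
  ...#.|#  b2=1 t=1,i=1
  ....#|#  b1=1 t=1,i=0
  .....|.  b0=0 t=8,i=10
  bits 10100001110000111001001111101110 = 2713949166

2713949166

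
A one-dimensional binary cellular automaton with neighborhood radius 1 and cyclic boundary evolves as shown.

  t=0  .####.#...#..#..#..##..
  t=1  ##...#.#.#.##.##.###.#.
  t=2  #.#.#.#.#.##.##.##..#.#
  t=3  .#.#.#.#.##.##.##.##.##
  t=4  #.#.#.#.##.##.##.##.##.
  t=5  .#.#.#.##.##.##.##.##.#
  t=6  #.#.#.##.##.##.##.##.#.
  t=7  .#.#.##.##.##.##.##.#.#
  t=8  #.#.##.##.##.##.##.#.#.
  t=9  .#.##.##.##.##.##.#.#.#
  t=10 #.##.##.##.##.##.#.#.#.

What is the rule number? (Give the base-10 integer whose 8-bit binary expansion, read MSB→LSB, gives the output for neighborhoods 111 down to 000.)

  [7] ### => .  t=0,i=2
  [6] ##. => .  t=0,i=4
  [5] #.# => #  t=0,i=5
  [4] #.. => #  t=0,i=7
  [3] .## => #  t=0,i=1
  [2] .#. => .  t=0,i=6
  [1] ..# => #  t=0,i=0
  [0] ... => .  t=0,i=8
  bits 00111010 = 58

58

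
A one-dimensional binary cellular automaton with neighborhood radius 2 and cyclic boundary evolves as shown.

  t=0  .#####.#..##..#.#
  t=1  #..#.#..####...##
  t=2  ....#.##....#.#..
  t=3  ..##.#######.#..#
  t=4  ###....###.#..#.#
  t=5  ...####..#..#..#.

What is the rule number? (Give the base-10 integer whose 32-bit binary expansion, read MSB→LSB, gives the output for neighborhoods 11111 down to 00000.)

  [31] ##### => #  t=0,i=3
  [30] ####. => .  t=0,i=4
  [29] ###.# => #  t=0,i=5
  [28] ###.. => .  t=1,i=0
  [27] ##.## => .  t=3,i=4
  [26] ##.#. => .  t=0,i=6
  [25] ##..# => .  t=0,i=12
  [24] ##... => #  t=1,i=12
  [23] #.### => .  t=0,i=1
  [22] #.##. => #  t=2,i=6
  [21] #.#.# => #  t=0,i=16
  [20] #.#.. => .  t=0,i=7
  [19] #..## => #  t=0,i=9
  [18] #..#. => .  t=0,i=13
  [17] #...# => .  t=1,i=13
  [16] #.... => #  t=2,i=9
  [15] .#### => .  t=0,i=2
  [14] .###. => .  t=1,i=16
  [13] .##.# => .  t=3,i=3
  [12] .##.. => #  t=0,i=11
  [11] .#.## => #  t=0,i=0
  [10] .#.#. => #  t=0,i=15
  [9] .#..# => #  t=0,i=8
  [8] .#... => .  t=2,i=15
  [7] ..### => .  t=1,i=8
  [6] ..##. => #  t=0,i=10
  [5] ..#.# => .  t=0,i=14
  [4] ..#.. => #  t=3,i=16
  [3] ...## => #  t=1,i=14
  [2] ...#. => #  t=2,i=3
  [1] ....# => #  t=2,i=2
  [0] ..... => .  t=2,i=0
  bits 10100001011010010001111001011110 = 2708020830

2708020830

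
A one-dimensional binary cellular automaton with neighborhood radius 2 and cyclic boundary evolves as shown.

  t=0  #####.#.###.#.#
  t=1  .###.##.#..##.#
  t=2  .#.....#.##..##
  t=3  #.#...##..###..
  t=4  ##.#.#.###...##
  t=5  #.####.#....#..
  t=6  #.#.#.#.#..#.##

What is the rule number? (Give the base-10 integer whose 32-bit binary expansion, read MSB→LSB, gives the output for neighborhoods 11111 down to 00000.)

3333166892

  nb #####: next=#  (t=0,i=1, bit31=1)
  nb ####.: next=#  (t=0,i=3, bit30=1)
  nb ###.#: next=.  (t=0,i=4, bit29=0)
  nb ###..: next=.  (t=3,i=12, bit28=0)
  nb ##.##: next=.  (t=1,i=4, bit27=0)
  nb ##.#.: next=#  (t=0,i=5, bit26=1)
  nb ##..#: next=#  (t=2,i=11, bit25=1)
  nb ##...: next=.  (t=4,i=10, bit24=0)
  nb #.###: next=#  (t=0,i=8, bit23=1)
  nb #.##.: next=.  (t=1,i=5, bit22=0)
  nb #.#.#: next=#  (t=0,i=6, bit21=1)
  nb #.#..: next=.  (t=1,i=8, bit20=0)
  nb #..##: next=#  (t=1,i=10, bit19=1)
  nb #..#.: next=#  (t=3,i=14, bit18=1)
  nb #...#: next=.  (t=3,i=4, bit17=0)
  nb #....: next=.  (t=2,i=3, bit16=0)
  nb .####: next=.  (t=0,i=0, bit15=0)
  nb .###.: next=.  (t=0,i=9, bit14=0)
  nb .##.#: next=.  (t=1,i=6, bit13=0)
  nb .##..: next=#  (t=2,i=10, bit12=1)
  nb .#.##: next=.  (t=0,i=7, bit11=0)
  nb .#.#.: next=#  (t=3,i=1, bit10=1)
  nb .#..#: next=#  (t=1,i=9, bit9=1)
  nb .#...: next=#  (t=2,i=2, bit8=1)
  nb ..###: next=.  (t=3,i=10, bit7=0)
  nb ..##.: next=.  (t=1,i=11, bit6=0)
  nb ..#.#: next=#  (t=2,i=7, bit5=1)
  nb ..#..: next=.  (t=5,i=12, bit4=0)
  nb ...##: next=#  (t=3,i=5, bit3=1)
  nb ...#.: next=#  (t=2,i=6, bit2=1)
  nb ....#: next=.  (t=2,i=5, bit1=0)
  nb .....: next=.  (t=2,i=4, bit0=0)
  bits 11000110101011000001011100101100 = 3333166892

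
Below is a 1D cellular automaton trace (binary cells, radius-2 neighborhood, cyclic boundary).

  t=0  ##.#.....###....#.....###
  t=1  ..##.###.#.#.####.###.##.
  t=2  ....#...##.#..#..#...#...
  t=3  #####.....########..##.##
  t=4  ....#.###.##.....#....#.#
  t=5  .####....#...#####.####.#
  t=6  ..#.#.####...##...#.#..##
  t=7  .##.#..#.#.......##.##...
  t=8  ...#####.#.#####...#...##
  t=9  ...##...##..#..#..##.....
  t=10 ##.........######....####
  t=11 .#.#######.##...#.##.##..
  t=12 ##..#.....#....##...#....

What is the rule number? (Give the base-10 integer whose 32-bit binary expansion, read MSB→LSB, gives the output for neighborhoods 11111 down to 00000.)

  ##### -> .   bit 31 = 0  t=0,i=24
  ####. -> .   bit 30 = 0  t=0,i=0
  ###.# -> .   bit 29 = 0  t=0,i=1
  ###.. -> #   bit 28 = 1  t=0,i=11
  ##.## -> #   bit 27 = 1  t=1,i=4
  ##.#. -> #   bit 26 = 1  t=0,i=2
  ##..# -> .   bit 25 = 0  t=3,i=18
  ##... -> .   bit 24 = 0  t=0,i=12
  #.### -> .   bit 23 = 0  t=1,i=5
  #.##. -> .   bit 22 = 0  t=1,i=22
  #.#.# -> #   bit 21 = 1  t=1,i=9
  #.#.. -> #   bit 20 = 1  t=0,i=3
  #..## -> .   bit 19 = 0  t=3,i=19
  #..#. -> #   bit 18 = 1  t=2,i=13
  #...# -> .   bit 17 = 0  t=1,i=0
  #.... -> #   bit 16 = 1  t=0,i=5
  .#### -> #   bit 15 = 1  t=0,i=23
  .###. -> .   bit 14 = 0  t=0,i=10
  .##.# -> .   bit 13 = 0  t=1,i=3
  .##.. -> .   bit 12 = 0  t=1,i=23
  .#.## -> .   bit 11 = 0  t=1,i=12
  .#.#. -> .   bit 10 = 0  t=1,i=10
  .#..# -> #   bit 9 = 1  t=2,i=12
  .#... -> .   bit 8 = 0  t=0,i=4
  ..### -> #   bit 7 = 1  t=0,i=9
  ..##. -> .   bit 6 = 0  t=1,i=2
  ..#.# -> #   bit 5 = 1  t=4,i=4
  ..#.. -> #   bit 4 = 1  t=0,i=16
  ...## -> .   bit 3 = 0  t=0,i=8
  ...#. -> #   bit 2 = 1  t=0,i=15
  ....# -> #   bit 1 = 1  t=0,i=7
  ..... -> #   bit 0 = 1  t=0,i=6
  bits 00011100001101011000001010110111 = 473268919

473268919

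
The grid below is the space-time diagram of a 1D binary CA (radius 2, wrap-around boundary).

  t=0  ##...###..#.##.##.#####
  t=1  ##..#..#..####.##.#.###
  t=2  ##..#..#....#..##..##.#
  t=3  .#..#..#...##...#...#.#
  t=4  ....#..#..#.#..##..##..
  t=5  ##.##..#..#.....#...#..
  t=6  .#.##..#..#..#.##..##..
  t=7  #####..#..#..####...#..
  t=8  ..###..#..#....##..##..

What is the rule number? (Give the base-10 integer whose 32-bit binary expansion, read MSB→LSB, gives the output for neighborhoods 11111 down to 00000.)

  [31] ##### => #  t=0,i=20
  [30] ####. => #  t=0,i=0
  [29] ###.# => .  t=1,i=13
  [28] ###.. => #  t=0,i=1
  [27] ##.## => .  t=0,i=14
  [26] ##.#. => .  t=1,i=17
  [25] ##..# => .  t=0,i=8
  [24] ##... => .  t=0,i=2
  [23] #.### => #  t=0,i=18
  [22] #.##. => #  t=0,i=12
  [21] #.#.# => .  t=1,i=18
  [20] #.#.. => .  t=3,i=1
  [19] #..## => .  t=1,i=9
  [18] #..#. => .  t=0,i=9
  [17] #...# => .  t=0,i=3
  [16] #.... => .  t=2,i=9
  [15] .#### => .  t=0,i=19
  [14] .###. => .  t=0,i=6
  [13] .##.# => #  t=0,i=13
  [12] .##.. => #  t=2,i=16
  [11] .#.## => #  t=0,i=11
  [10] .#.#. => .  t=3,i=0
  [9] .#..# => .  t=1,i=5
  [8] .#... => .  t=2,i=8
  [7] ..### => .  t=0,i=5
  [6] ..##. => .  t=2,i=15
  [5] ..#.# => #  t=0,i=10
  [4] ..#.. => #  t=1,i=4
  [3] ...## => #  t=0,i=4
  [2] ...#. => #  t=2,i=11
  [1] ....# => .  t=2,i=10
  [0] ..... => #  t=4,i=0
  bits 11010000110000000011100000111101 = 3502258237

3502258237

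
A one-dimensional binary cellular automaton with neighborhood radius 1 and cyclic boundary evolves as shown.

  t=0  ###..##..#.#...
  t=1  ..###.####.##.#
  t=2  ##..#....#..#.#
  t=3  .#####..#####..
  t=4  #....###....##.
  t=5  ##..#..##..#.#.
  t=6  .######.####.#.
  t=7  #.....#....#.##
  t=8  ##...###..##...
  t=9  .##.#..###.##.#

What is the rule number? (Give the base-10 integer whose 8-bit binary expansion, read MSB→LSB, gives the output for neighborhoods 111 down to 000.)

86

  [7] ### => .  t=0,i=1
  [6] ##. => #  t=0,i=2
  [5] #.# => .  t=0,i=10
  [4] #.. => #  t=0,i=3
  [3] .## => .  t=0,i=0
  [2] .#. => #  t=0,i=9
  [1] ..# => #  t=0,i=4
  [0] ... => .  t=0,i=13
  bits 01010110 = 86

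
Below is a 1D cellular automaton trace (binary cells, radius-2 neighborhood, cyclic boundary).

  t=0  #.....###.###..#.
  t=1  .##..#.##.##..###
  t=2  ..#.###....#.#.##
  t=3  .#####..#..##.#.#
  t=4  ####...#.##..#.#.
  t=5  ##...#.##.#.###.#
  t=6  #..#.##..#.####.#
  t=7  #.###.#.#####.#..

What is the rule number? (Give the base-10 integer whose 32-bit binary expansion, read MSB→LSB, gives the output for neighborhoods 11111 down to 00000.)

  #####|#  b31=1 t=3,i=3
  ####.|.  b30=0 t=3,i=4
  ###.#|#  b29=1 t=0,i=8
  ###..|.  b28=0 t=0,i=12
  ##.##|.  b27=0 t=0,i=9
  ##.#.|#  b26=1 t=3,i=13
  ##..#|.  b25=0 t=0,i=13
  ##...|.  b24=0 t=2,i=7
  #.###|#  b23=1 t=0,i=10
  #.##.|.  b22=0 t=1,i=1
  #.#.#|.  b21=0 t=2,i=13
  #.#..|.  b20=0 t=0,i=0
  #..##|#  b19=1 t=1,i=13
  #..#.|#  b18=1 t=0,i=14
  #...#|#  b17=1 t=4,i=5
  #....|#  b16=1 t=0,i=2
  .####|#  b15=1 t=3,i=2
  .###.|#  b14=1 t=0,i=7
  .##.#|.  b13=0 t=1,i=8
  .##..|#  b12=1 t=1,i=2
  .#.##|#  b11=1 t=1,i=6
  .#.#.|#  b10=1 t=0,i=16
  .#..#|#  b9=1 t=3,i=9
  .#...|#  b8=1 t=0,i=1
  ..###|.  b7=0 t=0,i=6
  ..##.|.  b6=0 t=3,i=11
  ..#.#|#  b5=1 t=0,i=15
  ..#..|.  b4=0 t=3,i=8
  ...##|#  b3=1 t=0,i=5
  ...#.|.  b2=0 t=2,i=10
  ....#|.  b1=0 t=0,i=4
  .....|.  b0=0 t=0,i=3
  bits 10100100100011111101111100101000 = 2760892200

2760892200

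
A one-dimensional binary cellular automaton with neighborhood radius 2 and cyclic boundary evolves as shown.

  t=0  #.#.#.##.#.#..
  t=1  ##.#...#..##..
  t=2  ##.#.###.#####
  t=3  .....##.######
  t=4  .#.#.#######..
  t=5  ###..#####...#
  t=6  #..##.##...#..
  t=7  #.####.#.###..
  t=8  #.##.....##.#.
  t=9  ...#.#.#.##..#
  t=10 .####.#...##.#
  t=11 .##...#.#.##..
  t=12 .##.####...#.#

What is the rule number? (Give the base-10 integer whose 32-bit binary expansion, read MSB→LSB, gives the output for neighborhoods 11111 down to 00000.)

  [31] ##### => #  t=2,i=11
  [30] ####. => .  t=2,i=0
  [29] ###.# => .  t=2,i=1
  [28] ###.. => .  t=3,i=13
  [27] ##.## => #  t=2,i=8
  [26] ##.#. => .  t=0,i=8
  [25] ##..# => #  t=1,i=12
  [24] ##... => .  t=3,i=0
  [23] #.### => #  t=2,i=5
  [22] #.##. => .  t=0,i=6
  [21] #.#.# => .  t=0,i=2
  [20] #.#.. => #  t=0,i=11
  [19] #..## => #  t=1,i=9
  [18] #..#. => .  t=0,i=13
  [17] #...# => #  t=1,i=5
  [16] #.... => #  t=3,i=1
  [15] .#### => #  t=2,i=10
  [14] .###. => #  t=2,i=6
  [13] .##.# => #  t=0,i=7
  [12] .##.. => #  t=1,i=11
  [11] .#.## => .  t=0,i=5
  [10] .#.#. => #  t=0,i=1
  [9] .#..# => .  t=0,i=12
  [8] .#... => .  t=1,i=4
  [7] ..### => .  t=5,i=5
  [6] ..##. => #  t=1,i=0
  [5] ..#.# => #  t=0,i=0
  [4] ..#.. => #  t=1,i=7
  [3] ...## => .  t=3,i=4
  [2] ...#. => #  t=1,i=6
  [1] ....# => #  t=3,i=3
  [0] ..... => .  t=3,i=2
  bits 10001010100110111111010001110110 = 2325476470

2325476470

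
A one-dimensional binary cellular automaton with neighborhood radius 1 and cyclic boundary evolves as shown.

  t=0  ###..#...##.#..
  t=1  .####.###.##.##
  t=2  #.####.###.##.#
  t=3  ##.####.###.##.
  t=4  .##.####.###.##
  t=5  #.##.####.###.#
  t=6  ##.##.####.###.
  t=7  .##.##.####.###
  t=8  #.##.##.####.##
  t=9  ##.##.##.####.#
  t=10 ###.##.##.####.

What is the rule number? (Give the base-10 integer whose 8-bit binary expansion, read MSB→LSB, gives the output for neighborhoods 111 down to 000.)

243

  ###|#  b7=1 t=0,i=1
  ##.|#  b6=1 t=0,i=2
  #.#|#  b5=1 t=0,i=11
  #..|#  b4=1 t=0,i=3
  .##|.  b3=0 t=0,i=0
  .#.|.  b2=0 t=0,i=5
  ..#|#  b1=1 t=0,i=4
  ...|#  b0=1 t=0,i=7
  bits 11110011 = 243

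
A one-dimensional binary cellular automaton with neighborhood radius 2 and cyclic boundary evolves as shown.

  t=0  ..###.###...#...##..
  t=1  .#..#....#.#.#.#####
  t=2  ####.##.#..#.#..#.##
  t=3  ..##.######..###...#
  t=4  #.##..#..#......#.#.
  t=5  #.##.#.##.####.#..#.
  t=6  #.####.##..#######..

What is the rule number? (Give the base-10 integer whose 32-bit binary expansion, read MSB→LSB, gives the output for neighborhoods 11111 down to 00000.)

1702212429

  #####|.  b31=0 t=1,i=17
  ####.|#  b30=1 t=1,i=18
  ###.#|#  b29=1 t=0,i=4
  ###..|.  b28=0 t=0,i=8
  ##.##|.  b27=0 t=0,i=5
  ##.#.|#  b26=1 t=1,i=0
  ##..#|.  b25=0 t=3,i=11
  ##...|#  b24=1 t=0,i=9
  #.###|.  b23=0 t=0,i=6
  #.##.|#  b22=1 t=2,i=5
  #.#.#|#  b21=1 t=1,i=11
  #.#..|#  b20=1 t=1,i=1
  #..##|.  b19=0 t=3,i=1
  #..#.|#  b18=1 t=1,i=3
  #...#|.  b17=0 t=0,i=10
  #....|#  b16=1 t=0,i=19
  .####|#  b15=1 t=1,i=16
  .###.|.  b14=0 t=0,i=3
  .##.#|#  b13=1 t=2,i=6
  .##..|#  b12=1 t=0,i=17
  .#.##|.  b11=0 t=1,i=14
  .#.#.|.  b10=0 t=1,i=10
  .#..#|#  b9=1 t=1,i=2
  .#...|#  b8=1 t=0,i=13
  ..###|.  b7=0 t=0,i=2
  ..##.|#  b6=1 t=0,i=16
  ..#.#|.  b5=0 t=1,i=9
  ..#..|.  b4=0 t=0,i=12
  ...##|#  b3=1 t=0,i=1
  ...#.|#  b2=1 t=0,i=11
  ....#|.  b1=0 t=0,i=0
  .....|#  b0=1 t=4,i=12
  bits 01100101011101011011001101001101 = 1702212429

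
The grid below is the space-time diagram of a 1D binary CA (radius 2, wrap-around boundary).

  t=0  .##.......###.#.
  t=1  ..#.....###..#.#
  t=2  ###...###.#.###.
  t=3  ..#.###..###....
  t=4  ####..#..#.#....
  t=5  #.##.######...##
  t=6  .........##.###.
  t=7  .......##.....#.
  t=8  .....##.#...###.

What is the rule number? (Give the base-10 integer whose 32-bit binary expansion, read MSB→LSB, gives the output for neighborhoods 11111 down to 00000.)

1411784382

  ##### -> .   bit 31 = 0  t=5,i=7
  ####. -> #   bit 30 = 1  t=4,i=2
  ###.# -> .   bit 29 = 0  t=0,i=12
  ###.. -> #   bit 28 = 1  t=1,i=10
  ##.## -> .   bit 27 = 0  t=2,i=15
  ##.#. -> #   bit 26 = 1  t=0,i=13
  ##..# -> .   bit 25 = 0  t=1,i=11
  ##... -> .   bit 24 = 0  t=0,i=3
  #.### -> .   bit 23 = 0  t=2,i=0
  #.##. -> .   bit 22 = 0  t=5,i=2
  #.#.# -> #   bit 21 = 1  t=2,i=10
  #.#.. -> .   bit 20 = 0  t=0,i=14
  #..## -> .   bit 19 = 0  t=0,i=0
  #..#. -> #   bit 18 = 1  t=1,i=1
  #...# -> #   bit 17 = 1  t=2,i=4
  #.... -> .   bit 16 = 0  t=0,i=4
  .#### -> .   bit 15 = 0  t=4,i=1
  .###. -> .   bit 14 = 0  t=0,i=11
  .##.# -> .   bit 13 = 0  t=5,i=3
  .##.. -> #   bit 12 = 1  t=0,i=2
  .#.## -> #   bit 11 = 1  t=2,i=11
  .#.#. -> #   bit 10 = 1  t=1,i=14
  .#..# -> #   bit 9 = 1  t=0,i=15
  .#... -> .   bit 8 = 0  t=1,i=3
  ..### -> #   bit 7 = 1  t=0,i=10
  ..##. -> .   bit 6 = 0  t=0,i=1
  ..#.# -> #   bit 5 = 1  t=1,i=13
  ..#.. -> #   bit 4 = 1  t=1,i=2
  ...## -> #   bit 3 = 1  t=0,i=9
  ...#. -> #   bit 2 = 1  t=3,i=1
  ....# -> #   bit 1 = 1  t=0,i=8
  ..... -> .   bit 0 = 0  t=0,i=5
  bits 01010100001001100001111010111110 = 1411784382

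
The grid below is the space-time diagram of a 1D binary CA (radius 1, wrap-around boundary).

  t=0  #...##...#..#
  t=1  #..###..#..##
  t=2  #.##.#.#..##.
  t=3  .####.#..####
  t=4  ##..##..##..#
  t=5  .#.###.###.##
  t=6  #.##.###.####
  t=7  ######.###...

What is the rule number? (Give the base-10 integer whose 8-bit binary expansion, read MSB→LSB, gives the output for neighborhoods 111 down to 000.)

  ### -> .   bit 7 = 0  t=1,i=4
  ##. -> #   bit 6 = 1  t=0,i=0
  #.# -> #   bit 5 = 1  t=2,i=1
  #.. -> .   bit 4 = 0  t=0,i=1
  .## -> #   bit 3 = 1  t=0,i=4
  .#. -> .   bit 2 = 0  t=0,i=9
  ..# -> #   bit 1 = 1  t=0,i=3
  ... -> .   bit 0 = 0  t=0,i=2
  bits 01101010 = 106

106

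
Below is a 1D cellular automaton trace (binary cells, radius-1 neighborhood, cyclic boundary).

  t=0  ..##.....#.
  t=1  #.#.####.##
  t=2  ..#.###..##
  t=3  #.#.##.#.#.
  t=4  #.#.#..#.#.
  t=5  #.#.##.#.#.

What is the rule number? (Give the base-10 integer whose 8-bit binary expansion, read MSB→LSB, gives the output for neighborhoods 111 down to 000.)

157

  [7] ### => #  t=1,i=5
  [6] ##. => .  t=0,i=3
  [5] #.# => .  t=1,i=1
  [4] #.. => #  t=0,i=4
  [3] .## => #  t=0,i=2
  [2] .#. => #  t=0,i=9
  [1] ..# => .  t=0,i=1
  [0] ... => #  t=0,i=0
  bits 10011101 = 157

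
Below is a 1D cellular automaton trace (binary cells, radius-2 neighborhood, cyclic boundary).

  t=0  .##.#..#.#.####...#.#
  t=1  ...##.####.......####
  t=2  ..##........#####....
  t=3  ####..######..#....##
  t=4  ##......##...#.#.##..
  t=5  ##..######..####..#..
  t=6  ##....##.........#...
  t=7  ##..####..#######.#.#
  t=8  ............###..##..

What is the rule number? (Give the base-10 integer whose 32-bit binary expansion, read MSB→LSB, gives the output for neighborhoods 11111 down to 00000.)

2218005871

  nb #####: next=#  (t=2,i=14, bit31=1)
  nb ####.: next=.  (t=0,i=13, bit30=0)
  nb ###.#: next=.  (t=7,i=16, bit29=0)
  nb ###..: next=.  (t=0,i=14, bit28=0)
  nb ##.##: next=.  (t=1,i=5, bit27=0)
  nb ##.#.: next=#  (t=0,i=3, bit26=1)
  nb ##..#: next=.  (t=3,i=4, bit25=0)
  nb ##...: next=.  (t=0,i=15, bit24=0)
  nb #.###: next=.  (t=0,i=11, bit23=0)
  nb #.##.: next=.  (t=0,i=1, bit22=0)
  nb #.#.#: next=#  (t=0,i=9, bit21=1)
  nb #.#..: next=#  (t=0,i=4, bit20=1)
  nb #..##: next=.  (t=3,i=5, bit19=0)
  nb #..#.: next=#  (t=0,i=6, bit18=1)
  nb #...#: next=.  (t=0,i=16, bit17=0)
  nb #....: next=.  (t=1,i=11, bit16=0)
  nb .####: next=.  (t=0,i=12, bit15=0)
  nb .###.: next=.  (t=7,i=0, bit14=0)
  nb .##.#: next=.  (t=0,i=2, bit13=0)
  nb .##..: next=#  (t=2,i=3, bit12=1)
  nb .#.##: next=.  (t=0,i=0, bit11=0)
  nb .#.#.: next=#  (t=0,i=8, bit10=1)
  nb .#..#: next=.  (t=0,i=5, bit9=0)
  nb .#...: next=#  (t=3,i=15, bit8=1)
  nb ..###: next=.  (t=1,i=17, bit7=0)
  nb ..##.: next=#  (t=1,i=3, bit6=1)
  nb ..#.#: next=#  (t=0,i=7, bit5=1)
  nb ..#..: next=.  (t=3,i=14, bit4=0)
  nb ...##: next=#  (t=1,i=2, bit3=1)
  nb ...#.: next=#  (t=0,i=17, bit2=1)
  nb ....#: next=#  (t=1,i=15, bit1=1)
  nb .....: next=#  (t=1,i=12, bit0=1)
  bits 10000100001101000001010101101111 = 2218005871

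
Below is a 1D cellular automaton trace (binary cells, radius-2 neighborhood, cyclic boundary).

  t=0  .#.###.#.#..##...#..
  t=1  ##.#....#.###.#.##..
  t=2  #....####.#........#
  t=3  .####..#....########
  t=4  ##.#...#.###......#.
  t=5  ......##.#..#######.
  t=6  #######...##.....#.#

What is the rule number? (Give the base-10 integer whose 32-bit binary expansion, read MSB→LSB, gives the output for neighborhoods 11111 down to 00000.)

1233716863

  nb #####: next=.  (t=3,i=14, bit31=0)
  nb ####.: next=#  (t=2,i=7, bit30=1)
  nb ###.#: next=.  (t=0,i=5, bit29=0)
  nb ###..: next=.  (t=3,i=4, bit28=0)
  nb ##.##: next=#  (t=3,i=0, bit27=1)
  nb ##.#.: next=.  (t=0,i=6, bit26=0)
  nb ##..#: next=.  (t=1,i=18, bit25=0)
  nb ##...: next=#  (t=0,i=14, bit24=1)
  nb #.###: next=#  (t=0,i=3, bit23=1)
  nb #.##.: next=.  (t=1,i=16, bit22=0)
  nb #.#.#: next=.  (t=0,i=7, bit21=0)
  nb #.#..: next=.  (t=0,i=9, bit20=0)
  nb #..##: next=#  (t=0,i=11, bit19=1)
  nb #..#.: next=.  (t=3,i=6, bit18=0)
  nb #...#: next=.  (t=0,i=15, bit17=0)
  nb #....: next=#  (t=1,i=5, bit16=1)
  nb .####: next=.  (t=2,i=6, bit15=0)
  nb .###.: next=.  (t=0,i=4, bit14=0)
  nb .##.#: next=.  (t=1,i=1, bit13=0)
  nb .##..: next=.  (t=0,i=13, bit12=0)
  nb .#.##: next=.  (t=0,i=2, bit11=0)
  nb .#.#.: next=#  (t=0,i=8, bit10=1)
  nb .#..#: next=#  (t=0,i=10, bit9=1)
  nb .#...: next=.  (t=0,i=18, bit8=0)
  nb ..###: next=.  (t=2,i=5, bit7=0)
  nb ..##.: next=#  (t=0,i=12, bit6=1)
  nb ..#.#: next=#  (t=0,i=1, bit5=1)
  nb ..#..: next=#  (t=0,i=17, bit4=1)
  nb ...##: next=#  (t=2,i=4, bit3=1)
  nb ...#.: next=#  (t=0,i=0, bit2=1)
  nb ....#: next=#  (t=1,i=6, bit1=1)
  nb .....: next=#  (t=2,i=13, bit0=1)
  bits 01001001100010010000011001111111 = 1233716863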